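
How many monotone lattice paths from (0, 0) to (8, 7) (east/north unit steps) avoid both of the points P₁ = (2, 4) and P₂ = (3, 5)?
Number of paths = 4629

Inclusion–exclusion. Total paths: C(15, 8) = 6435. Through P₁: C(6, 2)·C(9, 6) = 1260. Through P₂: C(8, 3)·C(7, 5) = 1176. Since P₁ is strictly southwest of P₂, a monotone path through both must visit P₁ then P₂; paths through both = C(6, 2)·C(2, 1)·C(7, 5) = 630. Avoid both = 6435 − 1260 − 1176 + 630 = 4629.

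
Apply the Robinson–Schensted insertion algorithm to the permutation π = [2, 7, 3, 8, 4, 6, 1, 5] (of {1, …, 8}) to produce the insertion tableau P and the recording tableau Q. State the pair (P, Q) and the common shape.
P = [1, 3, 4, 5] / [2, 6] / [7, 8];  Q = [1, 2, 4, 6] / [3, 5] / [7, 8];  common shape = (4, 2, 2)

Row-insert the values π_1, π_2, … into P one at a time, bumping the leftmost entry strictly greater than the inserted value down to the next row. The recording tableau Q records, in position (i, j), the step at which that cell was added to P.
  Insert 2 (step 1): P = [2];  Q = [1]
  Insert 7 (step 2): P = [2, 7];  Q = [1, 2]
  Insert 3 (step 3): P = [2, 3] / [7];  Q = [1, 2] / [3]
  Insert 8 (step 4): P = [2, 3, 8] / [7];  Q = [1, 2, 4] / [3]
  Insert 4 (step 5): P = [2, 3, 4] / [7, 8];  Q = [1, 2, 4] / [3, 5]
  Insert 6 (step 6): P = [2, 3, 4, 6] / [7, 8];  Q = [1, 2, 4, 6] / [3, 5]
  Insert 1 (step 7): P = [1, 3, 4, 6] / [2, 8] / [7];  Q = [1, 2, 4, 6] / [3, 5] / [7]
  Insert 5 (step 8): P = [1, 3, 4, 5] / [2, 6] / [7, 8];  Q = [1, 2, 4, 6] / [3, 5] / [7, 8]
Final shape: (4, 2, 2).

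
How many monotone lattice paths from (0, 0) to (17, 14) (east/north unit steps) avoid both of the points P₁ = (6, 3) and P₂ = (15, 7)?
Number of paths = 201948813

Inclusion–exclusion. Total paths: C(31, 17) = 265182525. Through P₁: C(9, 6)·C(22, 11) = 59256288. Through P₂: C(22, 15)·C(9, 2) = 6139584. Since P₁ is strictly southwest of P₂, a monotone path through both must visit P₁ then P₂; paths through both = C(9, 6)·C(13, 9)·C(9, 2) = 2162160. Avoid both = 265182525 − 59256288 − 6139584 + 2162160 = 201948813.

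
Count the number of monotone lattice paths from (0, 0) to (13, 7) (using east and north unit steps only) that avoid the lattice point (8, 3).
Number of paths = 56730

Total paths from (0, 0) to (13, 7): C(20, 13) = 77520. Paths through (8, 3): (paths (0, 0) → (8, 3)) × (paths (8, 3) → (13, 7)) = C(11, 8) · C(9, 5) = 165 · 126 = 20790. Avoidance count = 77520 − 20790 = 56730.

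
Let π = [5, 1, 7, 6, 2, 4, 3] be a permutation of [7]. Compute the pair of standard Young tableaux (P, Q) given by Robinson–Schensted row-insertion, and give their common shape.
P = [1, 2, 3] / [4, 6] / [5] / [7];  Q = [1, 3, 6] / [2, 4] / [5] / [7];  common shape = (3, 2, 1, 1)

Row-insert the values π_1, π_2, … into P one at a time, bumping the leftmost entry strictly greater than the inserted value down to the next row. The recording tableau Q records, in position (i, j), the step at which that cell was added to P.
  Insert 5 (step 1): P = [5];  Q = [1]
  Insert 1 (step 2): P = [1] / [5];  Q = [1] / [2]
  Insert 7 (step 3): P = [1, 7] / [5];  Q = [1, 3] / [2]
  Insert 6 (step 4): P = [1, 6] / [5, 7];  Q = [1, 3] / [2, 4]
  Insert 2 (step 5): P = [1, 2] / [5, 6] / [7];  Q = [1, 3] / [2, 4] / [5]
  Insert 4 (step 6): P = [1, 2, 4] / [5, 6] / [7];  Q = [1, 3, 6] / [2, 4] / [5]
  Insert 3 (step 7): P = [1, 2, 3] / [4, 6] / [5] / [7];  Q = [1, 3, 6] / [2, 4] / [5] / [7]
Final shape: (3, 2, 1, 1).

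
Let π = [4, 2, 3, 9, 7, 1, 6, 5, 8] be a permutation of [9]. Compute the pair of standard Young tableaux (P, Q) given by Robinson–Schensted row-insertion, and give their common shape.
P = [1, 3, 5, 8] / [2, 6] / [4, 7] / [9];  Q = [1, 3, 4, 9] / [2, 5] / [6, 7] / [8];  common shape = (4, 2, 2, 1)

Row-insert the values π_1, π_2, … into P one at a time, bumping the leftmost entry strictly greater than the inserted value down to the next row. The recording tableau Q records, in position (i, j), the step at which that cell was added to P.
  Insert 4 (step 1): P = [4];  Q = [1]
  Insert 2 (step 2): P = [2] / [4];  Q = [1] / [2]
  Insert 3 (step 3): P = [2, 3] / [4];  Q = [1, 3] / [2]
  Insert 9 (step 4): P = [2, 3, 9] / [4];  Q = [1, 3, 4] / [2]
  Insert 7 (step 5): P = [2, 3, 7] / [4, 9];  Q = [1, 3, 4] / [2, 5]
  Insert 1 (step 6): P = [1, 3, 7] / [2, 9] / [4];  Q = [1, 3, 4] / [2, 5] / [6]
  Insert 6 (step 7): P = [1, 3, 6] / [2, 7] / [4, 9];  Q = [1, 3, 4] / [2, 5] / [6, 7]
  Insert 5 (step 8): P = [1, 3, 5] / [2, 6] / [4, 7] / [9];  Q = [1, 3, 4] / [2, 5] / [6, 7] / [8]
  Insert 8 (step 9): P = [1, 3, 5, 8] / [2, 6] / [4, 7] / [9];  Q = [1, 3, 4, 9] / [2, 5] / [6, 7] / [8]
Final shape: (4, 2, 2, 1).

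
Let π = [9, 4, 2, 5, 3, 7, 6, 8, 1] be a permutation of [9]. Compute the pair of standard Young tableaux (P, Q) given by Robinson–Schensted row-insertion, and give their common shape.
P = [1, 3, 6, 8] / [2, 5, 7] / [4] / [9];  Q = [1, 4, 6, 8] / [2, 5, 7] / [3] / [9];  common shape = (4, 3, 1, 1)

Row-insert the values π_1, π_2, … into P one at a time, bumping the leftmost entry strictly greater than the inserted value down to the next row. The recording tableau Q records, in position (i, j), the step at which that cell was added to P.
  Insert 9 (step 1): P = [9];  Q = [1]
  Insert 4 (step 2): P = [4] / [9];  Q = [1] / [2]
  Insert 2 (step 3): P = [2] / [4] / [9];  Q = [1] / [2] / [3]
  Insert 5 (step 4): P = [2, 5] / [4] / [9];  Q = [1, 4] / [2] / [3]
  Insert 3 (step 5): P = [2, 3] / [4, 5] / [9];  Q = [1, 4] / [2, 5] / [3]
  Insert 7 (step 6): P = [2, 3, 7] / [4, 5] / [9];  Q = [1, 4, 6] / [2, 5] / [3]
  Insert 6 (step 7): P = [2, 3, 6] / [4, 5, 7] / [9];  Q = [1, 4, 6] / [2, 5, 7] / [3]
  Insert 8 (step 8): P = [2, 3, 6, 8] / [4, 5, 7] / [9];  Q = [1, 4, 6, 8] / [2, 5, 7] / [3]
  Insert 1 (step 9): P = [1, 3, 6, 8] / [2, 5, 7] / [4] / [9];  Q = [1, 4, 6, 8] / [2, 5, 7] / [3] / [9]
Final shape: (4, 3, 1, 1).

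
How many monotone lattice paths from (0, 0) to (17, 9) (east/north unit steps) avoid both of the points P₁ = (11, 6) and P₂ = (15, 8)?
Number of paths = 1170944

Inclusion–exclusion. Total paths: C(26, 17) = 3124550. Through P₁: C(17, 11)·C(9, 6) = 1039584. Through P₂: C(23, 15)·C(3, 2) = 1470942. Since P₁ is strictly southwest of P₂, a monotone path through both must visit P₁ then P₂; paths through both = C(17, 11)·C(6, 4)·C(3, 2) = 556920. Avoid both = 3124550 − 1039584 − 1470942 + 556920 = 1170944.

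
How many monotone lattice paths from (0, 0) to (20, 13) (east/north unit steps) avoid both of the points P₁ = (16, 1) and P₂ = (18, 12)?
Number of paths = 313659803

Inclusion–exclusion. Total paths: C(33, 20) = 573166440. Through P₁: C(17, 16)·C(16, 4) = 30940. Through P₂: C(30, 18)·C(3, 2) = 259479675. Since P₁ is strictly southwest of P₂, a monotone path through both must visit P₁ then P₂; paths through both = C(17, 16)·C(13, 2)·C(3, 2) = 3978. Avoid both = 573166440 − 30940 − 259479675 + 3978 = 313659803.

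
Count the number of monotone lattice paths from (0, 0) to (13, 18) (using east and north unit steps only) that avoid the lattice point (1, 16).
Number of paths = 206251528

Total paths from (0, 0) to (13, 18): C(31, 13) = 206253075. Paths through (1, 16): (paths (0, 0) → (1, 16)) × (paths (1, 16) → (13, 18)) = C(17, 1) · C(14, 12) = 17 · 91 = 1547. Avoidance count = 206253075 − 1547 = 206251528.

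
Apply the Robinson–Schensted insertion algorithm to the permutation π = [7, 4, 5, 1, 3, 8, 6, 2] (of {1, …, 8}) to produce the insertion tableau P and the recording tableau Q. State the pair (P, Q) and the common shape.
P = [1, 2, 6] / [3, 5, 8] / [4] / [7];  Q = [1, 3, 6] / [2, 5, 7] / [4] / [8];  common shape = (3, 3, 1, 1)

Row-insert the values π_1, π_2, … into P one at a time, bumping the leftmost entry strictly greater than the inserted value down to the next row. The recording tableau Q records, in position (i, j), the step at which that cell was added to P.
  Insert 7 (step 1): P = [7];  Q = [1]
  Insert 4 (step 2): P = [4] / [7];  Q = [1] / [2]
  Insert 5 (step 3): P = [4, 5] / [7];  Q = [1, 3] / [2]
  Insert 1 (step 4): P = [1, 5] / [4] / [7];  Q = [1, 3] / [2] / [4]
  Insert 3 (step 5): P = [1, 3] / [4, 5] / [7];  Q = [1, 3] / [2, 5] / [4]
  Insert 8 (step 6): P = [1, 3, 8] / [4, 5] / [7];  Q = [1, 3, 6] / [2, 5] / [4]
  Insert 6 (step 7): P = [1, 3, 6] / [4, 5, 8] / [7];  Q = [1, 3, 6] / [2, 5, 7] / [4]
  Insert 2 (step 8): P = [1, 2, 6] / [3, 5, 8] / [4] / [7];  Q = [1, 3, 6] / [2, 5, 7] / [4] / [8]
Final shape: (3, 3, 1, 1).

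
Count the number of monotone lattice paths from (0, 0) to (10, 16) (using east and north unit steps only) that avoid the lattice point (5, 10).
Number of paths = 3924349

Total paths from (0, 0) to (10, 16): C(26, 10) = 5311735. Paths through (5, 10): (paths (0, 0) → (5, 10)) × (paths (5, 10) → (10, 16)) = C(15, 5) · C(11, 5) = 3003 · 462 = 1387386. Avoidance count = 5311735 − 1387386 = 3924349.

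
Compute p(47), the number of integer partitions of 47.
p(47) = 124754

Compute p(n) via the recurrence p(n, m) = p(n, m−1) + p(n−m, m), where p(n, m) counts partitions of n with all parts ≤ m and p(n) = p(n, n). The base cases are p(0, m) = 1 and p(n, 0) = 0 for n > 0. Filling the table yields p(47) = 124754. (Euler's pentagonal recurrence is an alternative.)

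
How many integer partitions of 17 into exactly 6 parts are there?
p(17, 6 parts) = 44

Partitions of n into exactly k parts are in bijection with partitions of n − k into at most k parts (subtract 1 from each part). So p(17, exactly 6) = p(11, parts ≤ 6). Computing via the recurrence p(m, j) = p(m, j−1) + p(m−j, j) gives 44.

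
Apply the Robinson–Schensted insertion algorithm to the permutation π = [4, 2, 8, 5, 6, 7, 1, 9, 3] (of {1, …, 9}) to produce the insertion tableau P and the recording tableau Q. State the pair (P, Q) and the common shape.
P = [1, 3, 6, 7, 9] / [2, 5] / [4, 8];  Q = [1, 3, 5, 6, 8] / [2, 4] / [7, 9];  common shape = (5, 2, 2)

Row-insert the values π_1, π_2, … into P one at a time, bumping the leftmost entry strictly greater than the inserted value down to the next row. The recording tableau Q records, in position (i, j), the step at which that cell was added to P.
  Insert 4 (step 1): P = [4];  Q = [1]
  Insert 2 (step 2): P = [2] / [4];  Q = [1] / [2]
  Insert 8 (step 3): P = [2, 8] / [4];  Q = [1, 3] / [2]
  Insert 5 (step 4): P = [2, 5] / [4, 8];  Q = [1, 3] / [2, 4]
  Insert 6 (step 5): P = [2, 5, 6] / [4, 8];  Q = [1, 3, 5] / [2, 4]
  Insert 7 (step 6): P = [2, 5, 6, 7] / [4, 8];  Q = [1, 3, 5, 6] / [2, 4]
  Insert 1 (step 7): P = [1, 5, 6, 7] / [2, 8] / [4];  Q = [1, 3, 5, 6] / [2, 4] / [7]
  Insert 9 (step 8): P = [1, 5, 6, 7, 9] / [2, 8] / [4];  Q = [1, 3, 5, 6, 8] / [2, 4] / [7]
  Insert 3 (step 9): P = [1, 3, 6, 7, 9] / [2, 5] / [4, 8];  Q = [1, 3, 5, 6, 8] / [2, 4] / [7, 9]
Final shape: (5, 2, 2).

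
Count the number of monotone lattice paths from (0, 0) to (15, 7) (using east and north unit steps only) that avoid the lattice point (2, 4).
Number of paths = 162144

Total paths from (0, 0) to (15, 7): C(22, 15) = 170544. Paths through (2, 4): (paths (0, 0) → (2, 4)) × (paths (2, 4) → (15, 7)) = C(6, 2) · C(16, 13) = 15 · 560 = 8400. Avoidance count = 170544 − 8400 = 162144.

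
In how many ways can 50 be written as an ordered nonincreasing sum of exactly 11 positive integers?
p(50, 11 parts) = 17475

Partitions of n into exactly k parts are in bijection with partitions of n − k into at most k parts (subtract 1 from each part). So p(50, exactly 11) = p(39, parts ≤ 11). Computing via the recurrence p(m, j) = p(m, j−1) + p(m−j, j) gives 17475.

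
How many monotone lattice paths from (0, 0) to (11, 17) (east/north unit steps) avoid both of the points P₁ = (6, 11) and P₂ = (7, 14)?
Number of paths = 13419308

Inclusion–exclusion. Total paths: C(28, 11) = 21474180. Through P₁: C(17, 6)·C(11, 5) = 5717712. Through P₂: C(21, 7)·C(7, 4) = 4069800. Since P₁ is strictly southwest of P₂, a monotone path through both must visit P₁ then P₂; paths through both = C(17, 6)·C(4, 1)·C(7, 4) = 1732640. Avoid both = 21474180 − 5717712 − 4069800 + 1732640 = 13419308.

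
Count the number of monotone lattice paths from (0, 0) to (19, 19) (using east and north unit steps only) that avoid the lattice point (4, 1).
Number of paths = 30159472200

Total paths from (0, 0) to (19, 19): C(38, 19) = 35345263800. Paths through (4, 1): (paths (0, 0) → (4, 1)) × (paths (4, 1) → (19, 19)) = C(5, 4) · C(33, 15) = 5 · 1037158320 = 5185791600. Avoidance count = 35345263800 − 5185791600 = 30159472200.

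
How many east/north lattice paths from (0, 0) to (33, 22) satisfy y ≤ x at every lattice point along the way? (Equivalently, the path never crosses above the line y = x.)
Number of paths = 459124809056550

By the reflection principle (André's argument), the number of monotone paths to (33, 22) with n ≤ m that never go above y = x is C(55, 33) − C(55, 34) = 1300853625660225 − 841728816603675 = 459124809056550.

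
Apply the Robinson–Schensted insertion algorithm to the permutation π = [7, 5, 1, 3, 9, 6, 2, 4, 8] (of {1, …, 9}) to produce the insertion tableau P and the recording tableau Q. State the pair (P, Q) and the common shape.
P = [1, 2, 4, 8] / [3, 6] / [5, 9] / [7];  Q = [1, 4, 5, 9] / [2, 6] / [3, 8] / [7];  common shape = (4, 2, 2, 1)

Row-insert the values π_1, π_2, … into P one at a time, bumping the leftmost entry strictly greater than the inserted value down to the next row. The recording tableau Q records, in position (i, j), the step at which that cell was added to P.
  Insert 7 (step 1): P = [7];  Q = [1]
  Insert 5 (step 2): P = [5] / [7];  Q = [1] / [2]
  Insert 1 (step 3): P = [1] / [5] / [7];  Q = [1] / [2] / [3]
  Insert 3 (step 4): P = [1, 3] / [5] / [7];  Q = [1, 4] / [2] / [3]
  Insert 9 (step 5): P = [1, 3, 9] / [5] / [7];  Q = [1, 4, 5] / [2] / [3]
  Insert 6 (step 6): P = [1, 3, 6] / [5, 9] / [7];  Q = [1, 4, 5] / [2, 6] / [3]
  Insert 2 (step 7): P = [1, 2, 6] / [3, 9] / [5] / [7];  Q = [1, 4, 5] / [2, 6] / [3] / [7]
  Insert 4 (step 8): P = [1, 2, 4] / [3, 6] / [5, 9] / [7];  Q = [1, 4, 5] / [2, 6] / [3, 8] / [7]
  Insert 8 (step 9): P = [1, 2, 4, 8] / [3, 6] / [5, 9] / [7];  Q = [1, 4, 5, 9] / [2, 6] / [3, 8] / [7]
Final shape: (4, 2, 2, 1).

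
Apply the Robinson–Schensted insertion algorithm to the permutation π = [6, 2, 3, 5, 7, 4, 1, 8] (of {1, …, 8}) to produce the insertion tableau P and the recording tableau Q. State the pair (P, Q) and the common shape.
P = [1, 3, 4, 7, 8] / [2] / [5] / [6];  Q = [1, 3, 4, 5, 8] / [2] / [6] / [7];  common shape = (5, 1, 1, 1)

Row-insert the values π_1, π_2, … into P one at a time, bumping the leftmost entry strictly greater than the inserted value down to the next row. The recording tableau Q records, in position (i, j), the step at which that cell was added to P.
  Insert 6 (step 1): P = [6];  Q = [1]
  Insert 2 (step 2): P = [2] / [6];  Q = [1] / [2]
  Insert 3 (step 3): P = [2, 3] / [6];  Q = [1, 3] / [2]
  Insert 5 (step 4): P = [2, 3, 5] / [6];  Q = [1, 3, 4] / [2]
  Insert 7 (step 5): P = [2, 3, 5, 7] / [6];  Q = [1, 3, 4, 5] / [2]
  Insert 4 (step 6): P = [2, 3, 4, 7] / [5] / [6];  Q = [1, 3, 4, 5] / [2] / [6]
  Insert 1 (step 7): P = [1, 3, 4, 7] / [2] / [5] / [6];  Q = [1, 3, 4, 5] / [2] / [6] / [7]
  Insert 8 (step 8): P = [1, 3, 4, 7, 8] / [2] / [5] / [6];  Q = [1, 3, 4, 5, 8] / [2] / [6] / [7]
Final shape: (5, 1, 1, 1).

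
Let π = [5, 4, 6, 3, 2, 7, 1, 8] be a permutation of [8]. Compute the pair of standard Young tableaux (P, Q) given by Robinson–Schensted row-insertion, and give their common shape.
P = [1, 6, 7, 8] / [2] / [3] / [4] / [5];  Q = [1, 3, 6, 8] / [2] / [4] / [5] / [7];  common shape = (4, 1, 1, 1, 1)

Row-insert the values π_1, π_2, … into P one at a time, bumping the leftmost entry strictly greater than the inserted value down to the next row. The recording tableau Q records, in position (i, j), the step at which that cell was added to P.
  Insert 5 (step 1): P = [5];  Q = [1]
  Insert 4 (step 2): P = [4] / [5];  Q = [1] / [2]
  Insert 6 (step 3): P = [4, 6] / [5];  Q = [1, 3] / [2]
  Insert 3 (step 4): P = [3, 6] / [4] / [5];  Q = [1, 3] / [2] / [4]
  Insert 2 (step 5): P = [2, 6] / [3] / [4] / [5];  Q = [1, 3] / [2] / [4] / [5]
  Insert 7 (step 6): P = [2, 6, 7] / [3] / [4] / [5];  Q = [1, 3, 6] / [2] / [4] / [5]
  Insert 1 (step 7): P = [1, 6, 7] / [2] / [3] / [4] / [5];  Q = [1, 3, 6] / [2] / [4] / [5] / [7]
  Insert 8 (step 8): P = [1, 6, 7, 8] / [2] / [3] / [4] / [5];  Q = [1, 3, 6, 8] / [2] / [4] / [5] / [7]
Final shape: (4, 1, 1, 1, 1).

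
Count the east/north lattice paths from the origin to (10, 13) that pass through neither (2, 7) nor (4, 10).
Number of paths = 982114

Inclusion–exclusion. Total paths: C(23, 10) = 1144066. Through P₁: C(9, 2)·C(14, 8) = 108108. Through P₂: C(14, 4)·C(9, 6) = 84084. Since P₁ is strictly southwest of P₂, a monotone path through both must visit P₁ then P₂; paths through both = C(9, 2)·C(5, 2)·C(9, 6) = 30240. Avoid both = 1144066 − 108108 − 84084 + 30240 = 982114.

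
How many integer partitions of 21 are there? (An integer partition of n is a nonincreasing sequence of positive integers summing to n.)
p(21) = 792

Compute p(n) via the recurrence p(n, m) = p(n, m−1) + p(n−m, m), where p(n, m) counts partitions of n with all parts ≤ m and p(n) = p(n, n). The base cases are p(0, m) = 1 and p(n, 0) = 0 for n > 0. Filling the table yields p(21) = 792. (Euler's pentagonal recurrence is an alternative.)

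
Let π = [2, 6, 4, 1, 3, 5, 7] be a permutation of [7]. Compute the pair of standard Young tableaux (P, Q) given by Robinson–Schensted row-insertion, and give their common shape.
P = [1, 3, 5, 7] / [2, 4] / [6];  Q = [1, 2, 6, 7] / [3, 5] / [4];  common shape = (4, 2, 1)

Row-insert the values π_1, π_2, … into P one at a time, bumping the leftmost entry strictly greater than the inserted value down to the next row. The recording tableau Q records, in position (i, j), the step at which that cell was added to P.
  Insert 2 (step 1): P = [2];  Q = [1]
  Insert 6 (step 2): P = [2, 6];  Q = [1, 2]
  Insert 4 (step 3): P = [2, 4] / [6];  Q = [1, 2] / [3]
  Insert 1 (step 4): P = [1, 4] / [2] / [6];  Q = [1, 2] / [3] / [4]
  Insert 3 (step 5): P = [1, 3] / [2, 4] / [6];  Q = [1, 2] / [3, 5] / [4]
  Insert 5 (step 6): P = [1, 3, 5] / [2, 4] / [6];  Q = [1, 2, 6] / [3, 5] / [4]
  Insert 7 (step 7): P = [1, 3, 5, 7] / [2, 4] / [6];  Q = [1, 2, 6, 7] / [3, 5] / [4]
Final shape: (4, 2, 1).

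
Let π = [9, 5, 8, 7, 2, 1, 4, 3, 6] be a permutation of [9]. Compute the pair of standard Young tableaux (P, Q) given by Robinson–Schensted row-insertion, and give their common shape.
P = [1, 3, 6] / [2, 4] / [5, 7] / [8] / [9];  Q = [1, 3, 9] / [2, 7] / [4, 8] / [5] / [6];  common shape = (3, 2, 2, 1, 1)

Row-insert the values π_1, π_2, … into P one at a time, bumping the leftmost entry strictly greater than the inserted value down to the next row. The recording tableau Q records, in position (i, j), the step at which that cell was added to P.
  Insert 9 (step 1): P = [9];  Q = [1]
  Insert 5 (step 2): P = [5] / [9];  Q = [1] / [2]
  Insert 8 (step 3): P = [5, 8] / [9];  Q = [1, 3] / [2]
  Insert 7 (step 4): P = [5, 7] / [8] / [9];  Q = [1, 3] / [2] / [4]
  Insert 2 (step 5): P = [2, 7] / [5] / [8] / [9];  Q = [1, 3] / [2] / [4] / [5]
  Insert 1 (step 6): P = [1, 7] / [2] / [5] / [8] / [9];  Q = [1, 3] / [2] / [4] / [5] / [6]
  Insert 4 (step 7): P = [1, 4] / [2, 7] / [5] / [8] / [9];  Q = [1, 3] / [2, 7] / [4] / [5] / [6]
  Insert 3 (step 8): P = [1, 3] / [2, 4] / [5, 7] / [8] / [9];  Q = [1, 3] / [2, 7] / [4, 8] / [5] / [6]
  Insert 6 (step 9): P = [1, 3, 6] / [2, 4] / [5, 7] / [8] / [9];  Q = [1, 3, 9] / [2, 7] / [4, 8] / [5] / [6]
Final shape: (3, 2, 2, 1, 1).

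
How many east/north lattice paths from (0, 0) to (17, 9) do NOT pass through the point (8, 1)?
Number of paths = 2905760

Total paths from (0, 0) to (17, 9): C(26, 17) = 3124550. Paths through (8, 1): (paths (0, 0) → (8, 1)) × (paths (8, 1) → (17, 9)) = C(9, 8) · C(17, 9) = 9 · 24310 = 218790. Avoidance count = 3124550 − 218790 = 2905760.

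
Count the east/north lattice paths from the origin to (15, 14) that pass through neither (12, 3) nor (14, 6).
Number of paths = 77085250

Inclusion–exclusion. Total paths: C(29, 15) = 77558760. Through P₁: C(15, 12)·C(14, 3) = 165620. Through P₂: C(20, 14)·C(9, 1) = 348840. Since P₁ is strictly southwest of P₂, a monotone path through both must visit P₁ then P₂; paths through both = C(15, 12)·C(5, 2)·C(9, 1) = 40950. Avoid both = 77558760 − 165620 − 348840 + 40950 = 77085250.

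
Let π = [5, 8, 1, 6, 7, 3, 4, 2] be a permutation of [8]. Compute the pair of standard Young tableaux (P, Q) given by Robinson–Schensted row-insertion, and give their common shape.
P = [1, 2, 4] / [3, 6, 7] / [5] / [8];  Q = [1, 2, 5] / [3, 4, 7] / [6] / [8];  common shape = (3, 3, 1, 1)

Row-insert the values π_1, π_2, … into P one at a time, bumping the leftmost entry strictly greater than the inserted value down to the next row. The recording tableau Q records, in position (i, j), the step at which that cell was added to P.
  Insert 5 (step 1): P = [5];  Q = [1]
  Insert 8 (step 2): P = [5, 8];  Q = [1, 2]
  Insert 1 (step 3): P = [1, 8] / [5];  Q = [1, 2] / [3]
  Insert 6 (step 4): P = [1, 6] / [5, 8];  Q = [1, 2] / [3, 4]
  Insert 7 (step 5): P = [1, 6, 7] / [5, 8];  Q = [1, 2, 5] / [3, 4]
  Insert 3 (step 6): P = [1, 3, 7] / [5, 6] / [8];  Q = [1, 2, 5] / [3, 4] / [6]
  Insert 4 (step 7): P = [1, 3, 4] / [5, 6, 7] / [8];  Q = [1, 2, 5] / [3, 4, 7] / [6]
  Insert 2 (step 8): P = [1, 2, 4] / [3, 6, 7] / [5] / [8];  Q = [1, 2, 5] / [3, 4, 7] / [6] / [8]
Final shape: (3, 3, 1, 1).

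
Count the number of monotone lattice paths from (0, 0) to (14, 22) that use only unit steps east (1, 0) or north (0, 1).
Number of paths = 3796297200

A monotone lattice path from (0, 0) to (14, 22) consists of 14 east steps and 22 north steps in some order, so it is determined by which 14 of the 36 steps are east. The count is C(36, 14) = 3796297200.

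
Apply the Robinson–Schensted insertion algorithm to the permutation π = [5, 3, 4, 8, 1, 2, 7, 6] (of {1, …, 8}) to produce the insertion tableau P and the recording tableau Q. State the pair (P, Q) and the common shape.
P = [1, 2, 6] / [3, 4, 7] / [5, 8];  Q = [1, 3, 4] / [2, 6, 7] / [5, 8];  common shape = (3, 3, 2)

Row-insert the values π_1, π_2, … into P one at a time, bumping the leftmost entry strictly greater than the inserted value down to the next row. The recording tableau Q records, in position (i, j), the step at which that cell was added to P.
  Insert 5 (step 1): P = [5];  Q = [1]
  Insert 3 (step 2): P = [3] / [5];  Q = [1] / [2]
  Insert 4 (step 3): P = [3, 4] / [5];  Q = [1, 3] / [2]
  Insert 8 (step 4): P = [3, 4, 8] / [5];  Q = [1, 3, 4] / [2]
  Insert 1 (step 5): P = [1, 4, 8] / [3] / [5];  Q = [1, 3, 4] / [2] / [5]
  Insert 2 (step 6): P = [1, 2, 8] / [3, 4] / [5];  Q = [1, 3, 4] / [2, 6] / [5]
  Insert 7 (step 7): P = [1, 2, 7] / [3, 4, 8] / [5];  Q = [1, 3, 4] / [2, 6, 7] / [5]
  Insert 6 (step 8): P = [1, 2, 6] / [3, 4, 7] / [5, 8];  Q = [1, 3, 4] / [2, 6, 7] / [5, 8]
Final shape: (3, 3, 2).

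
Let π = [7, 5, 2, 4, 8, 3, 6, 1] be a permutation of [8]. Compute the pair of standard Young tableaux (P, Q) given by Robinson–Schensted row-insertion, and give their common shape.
P = [1, 3, 6] / [2, 8] / [4] / [5] / [7];  Q = [1, 4, 5] / [2, 7] / [3] / [6] / [8];  common shape = (3, 2, 1, 1, 1)

Row-insert the values π_1, π_2, … into P one at a time, bumping the leftmost entry strictly greater than the inserted value down to the next row. The recording tableau Q records, in position (i, j), the step at which that cell was added to P.
  Insert 7 (step 1): P = [7];  Q = [1]
  Insert 5 (step 2): P = [5] / [7];  Q = [1] / [2]
  Insert 2 (step 3): P = [2] / [5] / [7];  Q = [1] / [2] / [3]
  Insert 4 (step 4): P = [2, 4] / [5] / [7];  Q = [1, 4] / [2] / [3]
  Insert 8 (step 5): P = [2, 4, 8] / [5] / [7];  Q = [1, 4, 5] / [2] / [3]
  Insert 3 (step 6): P = [2, 3, 8] / [4] / [5] / [7];  Q = [1, 4, 5] / [2] / [3] / [6]
  Insert 6 (step 7): P = [2, 3, 6] / [4, 8] / [5] / [7];  Q = [1, 4, 5] / [2, 7] / [3] / [6]
  Insert 1 (step 8): P = [1, 3, 6] / [2, 8] / [4] / [5] / [7];  Q = [1, 4, 5] / [2, 7] / [3] / [6] / [8]
Final shape: (3, 2, 1, 1, 1).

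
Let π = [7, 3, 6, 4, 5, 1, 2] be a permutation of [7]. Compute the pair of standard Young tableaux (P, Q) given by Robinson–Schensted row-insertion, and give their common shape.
P = [1, 2, 5] / [3, 4] / [6] / [7];  Q = [1, 3, 5] / [2, 7] / [4] / [6];  common shape = (3, 2, 1, 1)

Row-insert the values π_1, π_2, … into P one at a time, bumping the leftmost entry strictly greater than the inserted value down to the next row. The recording tableau Q records, in position (i, j), the step at which that cell was added to P.
  Insert 7 (step 1): P = [7];  Q = [1]
  Insert 3 (step 2): P = [3] / [7];  Q = [1] / [2]
  Insert 6 (step 3): P = [3, 6] / [7];  Q = [1, 3] / [2]
  Insert 4 (step 4): P = [3, 4] / [6] / [7];  Q = [1, 3] / [2] / [4]
  Insert 5 (step 5): P = [3, 4, 5] / [6] / [7];  Q = [1, 3, 5] / [2] / [4]
  Insert 1 (step 6): P = [1, 4, 5] / [3] / [6] / [7];  Q = [1, 3, 5] / [2] / [4] / [6]
  Insert 2 (step 7): P = [1, 2, 5] / [3, 4] / [6] / [7];  Q = [1, 3, 5] / [2, 7] / [4] / [6]
Final shape: (3, 2, 1, 1).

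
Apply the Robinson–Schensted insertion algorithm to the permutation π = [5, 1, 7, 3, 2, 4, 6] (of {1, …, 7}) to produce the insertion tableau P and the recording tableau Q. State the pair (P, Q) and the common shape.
P = [1, 2, 4, 6] / [3, 7] / [5];  Q = [1, 3, 6, 7] / [2, 4] / [5];  common shape = (4, 2, 1)

Row-insert the values π_1, π_2, … into P one at a time, bumping the leftmost entry strictly greater than the inserted value down to the next row. The recording tableau Q records, in position (i, j), the step at which that cell was added to P.
  Insert 5 (step 1): P = [5];  Q = [1]
  Insert 1 (step 2): P = [1] / [5];  Q = [1] / [2]
  Insert 7 (step 3): P = [1, 7] / [5];  Q = [1, 3] / [2]
  Insert 3 (step 4): P = [1, 3] / [5, 7];  Q = [1, 3] / [2, 4]
  Insert 2 (step 5): P = [1, 2] / [3, 7] / [5];  Q = [1, 3] / [2, 4] / [5]
  Insert 4 (step 6): P = [1, 2, 4] / [3, 7] / [5];  Q = [1, 3, 6] / [2, 4] / [5]
  Insert 6 (step 7): P = [1, 2, 4, 6] / [3, 7] / [5];  Q = [1, 3, 6, 7] / [2, 4] / [5]
Final shape: (4, 2, 1).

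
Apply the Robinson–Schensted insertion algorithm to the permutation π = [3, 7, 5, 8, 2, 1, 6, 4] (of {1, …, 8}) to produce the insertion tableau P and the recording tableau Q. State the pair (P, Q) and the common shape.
P = [1, 4, 6] / [2, 5] / [3, 8] / [7];  Q = [1, 2, 4] / [3, 7] / [5, 8] / [6];  common shape = (3, 2, 2, 1)

Row-insert the values π_1, π_2, … into P one at a time, bumping the leftmost entry strictly greater than the inserted value down to the next row. The recording tableau Q records, in position (i, j), the step at which that cell was added to P.
  Insert 3 (step 1): P = [3];  Q = [1]
  Insert 7 (step 2): P = [3, 7];  Q = [1, 2]
  Insert 5 (step 3): P = [3, 5] / [7];  Q = [1, 2] / [3]
  Insert 8 (step 4): P = [3, 5, 8] / [7];  Q = [1, 2, 4] / [3]
  Insert 2 (step 5): P = [2, 5, 8] / [3] / [7];  Q = [1, 2, 4] / [3] / [5]
  Insert 1 (step 6): P = [1, 5, 8] / [2] / [3] / [7];  Q = [1, 2, 4] / [3] / [5] / [6]
  Insert 6 (step 7): P = [1, 5, 6] / [2, 8] / [3] / [7];  Q = [1, 2, 4] / [3, 7] / [5] / [6]
  Insert 4 (step 8): P = [1, 4, 6] / [2, 5] / [3, 8] / [7];  Q = [1, 2, 4] / [3, 7] / [5, 8] / [6]
Final shape: (3, 2, 2, 1).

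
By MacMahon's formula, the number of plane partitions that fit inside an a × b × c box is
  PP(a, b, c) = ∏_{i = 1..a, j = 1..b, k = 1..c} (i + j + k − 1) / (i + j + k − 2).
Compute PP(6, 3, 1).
PP(6, 3, 1) = 84

Evaluate the triple product over i = 1..6, j = 1..3, k = 1..1. The factors are (2/1) · (3/2) · (4/3) · (3/2) · (4/3) · (5/4) · (4/3) · (5/4) · … (18 factors total). The numerators and denominators telescope so the product is an integer; carrying out the multiplication exactly gives PP(6, 3, 1) = 84.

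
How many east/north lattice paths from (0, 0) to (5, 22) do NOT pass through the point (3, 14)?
Number of paths = 50130

Total paths from (0, 0) to (5, 22): C(27, 5) = 80730. Paths through (3, 14): (paths (0, 0) → (3, 14)) × (paths (3, 14) → (5, 22)) = C(17, 3) · C(10, 2) = 680 · 45 = 30600. Avoidance count = 80730 − 30600 = 50130.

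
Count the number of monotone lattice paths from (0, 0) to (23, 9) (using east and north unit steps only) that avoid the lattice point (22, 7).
Number of paths = 23366460

Total paths from (0, 0) to (23, 9): C(32, 23) = 28048800. Paths through (22, 7): (paths (0, 0) → (22, 7)) × (paths (22, 7) → (23, 9)) = C(29, 22) · C(3, 1) = 1560780 · 3 = 4682340. Avoidance count = 28048800 − 4682340 = 23366460.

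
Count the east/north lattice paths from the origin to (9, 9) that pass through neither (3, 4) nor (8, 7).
Number of paths = 19025

Inclusion–exclusion. Total paths: C(18, 9) = 48620. Through P₁: C(7, 3)·C(11, 6) = 16170. Through P₂: C(15, 8)·C(3, 1) = 19305. Since P₁ is strictly southwest of P₂, a monotone path through both must visit P₁ then P₂; paths through both = C(7, 3)·C(8, 5)·C(3, 1) = 5880. Avoid both = 48620 − 16170 − 19305 + 5880 = 19025.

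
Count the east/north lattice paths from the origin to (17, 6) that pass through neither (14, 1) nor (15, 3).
Number of paths = 92397

Inclusion–exclusion. Total paths: C(23, 17) = 100947. Through P₁: C(15, 14)·C(8, 3) = 840. Through P₂: C(18, 15)·C(5, 2) = 8160. Since P₁ is strictly southwest of P₂, a monotone path through both must visit P₁ then P₂; paths through both = C(15, 14)·C(3, 1)·C(5, 2) = 450. Avoid both = 100947 − 840 − 8160 + 450 = 92397.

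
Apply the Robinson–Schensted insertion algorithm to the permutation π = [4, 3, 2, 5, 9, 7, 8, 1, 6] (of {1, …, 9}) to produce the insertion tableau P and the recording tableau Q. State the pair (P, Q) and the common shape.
P = [1, 5, 6, 8] / [2, 7] / [3, 9] / [4];  Q = [1, 4, 5, 7] / [2, 6] / [3, 9] / [8];  common shape = (4, 2, 2, 1)

Row-insert the values π_1, π_2, … into P one at a time, bumping the leftmost entry strictly greater than the inserted value down to the next row. The recording tableau Q records, in position (i, j), the step at which that cell was added to P.
  Insert 4 (step 1): P = [4];  Q = [1]
  Insert 3 (step 2): P = [3] / [4];  Q = [1] / [2]
  Insert 2 (step 3): P = [2] / [3] / [4];  Q = [1] / [2] / [3]
  Insert 5 (step 4): P = [2, 5] / [3] / [4];  Q = [1, 4] / [2] / [3]
  Insert 9 (step 5): P = [2, 5, 9] / [3] / [4];  Q = [1, 4, 5] / [2] / [3]
  Insert 7 (step 6): P = [2, 5, 7] / [3, 9] / [4];  Q = [1, 4, 5] / [2, 6] / [3]
  Insert 8 (step 7): P = [2, 5, 7, 8] / [3, 9] / [4];  Q = [1, 4, 5, 7] / [2, 6] / [3]
  Insert 1 (step 8): P = [1, 5, 7, 8] / [2, 9] / [3] / [4];  Q = [1, 4, 5, 7] / [2, 6] / [3] / [8]
  Insert 6 (step 9): P = [1, 5, 6, 8] / [2, 7] / [3, 9] / [4];  Q = [1, 4, 5, 7] / [2, 6] / [3, 9] / [8]
Final shape: (4, 2, 2, 1).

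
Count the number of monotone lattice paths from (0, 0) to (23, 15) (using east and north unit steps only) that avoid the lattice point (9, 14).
Number of paths = 15459028710

Total paths from (0, 0) to (23, 15): C(38, 23) = 15471286560. Paths through (9, 14): (paths (0, 0) → (9, 14)) × (paths (9, 14) → (23, 15)) = C(23, 9) · C(15, 14) = 817190 · 15 = 12257850. Avoidance count = 15471286560 − 12257850 = 15459028710.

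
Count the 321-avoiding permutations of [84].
C_84 = 270557451039395118028642463289168566420671280440

These 321-avoiding permutations are counted by the Catalan number C_n = (1/(n + 1)) · C(2n, n). For n = 84: C_84 = (1/85) · C(168, 84) = 22997383338348585032434609379579328145757058837400/85 = 270557451039395118028642463289168566420671280440.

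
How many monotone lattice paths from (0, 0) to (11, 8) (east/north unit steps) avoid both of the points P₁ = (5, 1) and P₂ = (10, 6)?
Number of paths = 45798

Inclusion–exclusion. Total paths: C(19, 11) = 75582. Through P₁: C(6, 5)·C(13, 6) = 10296. Through P₂: C(16, 10)·C(3, 1) = 24024. Since P₁ is strictly southwest of P₂, a monotone path through both must visit P₁ then P₂; paths through both = C(6, 5)·C(10, 5)·C(3, 1) = 4536. Avoid both = 75582 − 10296 − 24024 + 4536 = 45798.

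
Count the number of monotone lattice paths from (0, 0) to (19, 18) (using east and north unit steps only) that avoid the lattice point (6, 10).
Number of paths = 16043083980

Total paths from (0, 0) to (19, 18): C(37, 19) = 17672631900. Paths through (6, 10): (paths (0, 0) → (6, 10)) × (paths (6, 10) → (19, 18)) = C(16, 6) · C(21, 13) = 8008 · 203490 = 1629547920. Avoidance count = 17672631900 − 1629547920 = 16043083980.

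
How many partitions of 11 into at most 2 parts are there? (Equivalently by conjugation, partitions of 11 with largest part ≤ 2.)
p(11, parts ≤ 2) = 6

Partitions of 11 with all parts ≤ 2: 2+2+2+2+2+1, 2+2+2+2+1+1+1, 2+2+2+1+1+1+1+1, 2+2+1+1+1+1+1+1+1, 2+1+1+1+1+1+1+1+1+1, 1+1+1+1+1+1+1+1+1+1+1. Count = 6.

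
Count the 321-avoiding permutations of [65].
C_65 = 1440418573150919668872489894243865350

These 321-avoiding permutations are counted by the Catalan number C_n = (1/(n + 1)) · C(2n, n). For n = 65: C_65 = (1/66) · C(130, 65) = 95067625827960698145584333020095113100/66 = 1440418573150919668872489894243865350.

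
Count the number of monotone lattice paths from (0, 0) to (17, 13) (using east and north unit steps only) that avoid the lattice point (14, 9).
Number of paths = 91158200

Total paths from (0, 0) to (17, 13): C(30, 17) = 119759850. Paths through (14, 9): (paths (0, 0) → (14, 9)) × (paths (14, 9) → (17, 13)) = C(23, 14) · C(7, 3) = 817190 · 35 = 28601650. Avoidance count = 119759850 − 28601650 = 91158200.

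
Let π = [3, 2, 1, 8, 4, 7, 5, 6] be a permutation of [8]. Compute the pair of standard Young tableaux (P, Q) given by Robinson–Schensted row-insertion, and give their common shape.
P = [1, 4, 5, 6] / [2, 7] / [3, 8];  Q = [1, 4, 6, 8] / [2, 5] / [3, 7];  common shape = (4, 2, 2)

Row-insert the values π_1, π_2, … into P one at a time, bumping the leftmost entry strictly greater than the inserted value down to the next row. The recording tableau Q records, in position (i, j), the step at which that cell was added to P.
  Insert 3 (step 1): P = [3];  Q = [1]
  Insert 2 (step 2): P = [2] / [3];  Q = [1] / [2]
  Insert 1 (step 3): P = [1] / [2] / [3];  Q = [1] / [2] / [3]
  Insert 8 (step 4): P = [1, 8] / [2] / [3];  Q = [1, 4] / [2] / [3]
  Insert 4 (step 5): P = [1, 4] / [2, 8] / [3];  Q = [1, 4] / [2, 5] / [3]
  Insert 7 (step 6): P = [1, 4, 7] / [2, 8] / [3];  Q = [1, 4, 6] / [2, 5] / [3]
  Insert 5 (step 7): P = [1, 4, 5] / [2, 7] / [3, 8];  Q = [1, 4, 6] / [2, 5] / [3, 7]
  Insert 6 (step 8): P = [1, 4, 5, 6] / [2, 7] / [3, 8];  Q = [1, 4, 6, 8] / [2, 5] / [3, 7]
Final shape: (4, 2, 2).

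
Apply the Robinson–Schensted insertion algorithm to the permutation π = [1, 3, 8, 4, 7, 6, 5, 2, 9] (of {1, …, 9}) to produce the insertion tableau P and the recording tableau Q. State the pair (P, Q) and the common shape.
P = [1, 2, 4, 5, 9] / [3] / [6] / [7] / [8];  Q = [1, 2, 3, 5, 9] / [4] / [6] / [7] / [8];  common shape = (5, 1, 1, 1, 1)

Row-insert the values π_1, π_2, … into P one at a time, bumping the leftmost entry strictly greater than the inserted value down to the next row. The recording tableau Q records, in position (i, j), the step at which that cell was added to P.
  Insert 1 (step 1): P = [1];  Q = [1]
  Insert 3 (step 2): P = [1, 3];  Q = [1, 2]
  Insert 8 (step 3): P = [1, 3, 8];  Q = [1, 2, 3]
  Insert 4 (step 4): P = [1, 3, 4] / [8];  Q = [1, 2, 3] / [4]
  Insert 7 (step 5): P = [1, 3, 4, 7] / [8];  Q = [1, 2, 3, 5] / [4]
  Insert 6 (step 6): P = [1, 3, 4, 6] / [7] / [8];  Q = [1, 2, 3, 5] / [4] / [6]
  Insert 5 (step 7): P = [1, 3, 4, 5] / [6] / [7] / [8];  Q = [1, 2, 3, 5] / [4] / [6] / [7]
  Insert 2 (step 8): P = [1, 2, 4, 5] / [3] / [6] / [7] / [8];  Q = [1, 2, 3, 5] / [4] / [6] / [7] / [8]
  Insert 9 (step 9): P = [1, 2, 4, 5, 9] / [3] / [6] / [7] / [8];  Q = [1, 2, 3, 5, 9] / [4] / [6] / [7] / [8]
Final shape: (5, 1, 1, 1, 1).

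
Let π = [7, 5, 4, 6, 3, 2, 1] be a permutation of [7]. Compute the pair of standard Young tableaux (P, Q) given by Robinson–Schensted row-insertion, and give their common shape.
P = [1, 6] / [2] / [3] / [4] / [5] / [7];  Q = [1, 4] / [2] / [3] / [5] / [6] / [7];  common shape = (2, 1, 1, 1, 1, 1)

Row-insert the values π_1, π_2, … into P one at a time, bumping the leftmost entry strictly greater than the inserted value down to the next row. The recording tableau Q records, in position (i, j), the step at which that cell was added to P.
  Insert 7 (step 1): P = [7];  Q = [1]
  Insert 5 (step 2): P = [5] / [7];  Q = [1] / [2]
  Insert 4 (step 3): P = [4] / [5] / [7];  Q = [1] / [2] / [3]
  Insert 6 (step 4): P = [4, 6] / [5] / [7];  Q = [1, 4] / [2] / [3]
  Insert 3 (step 5): P = [3, 6] / [4] / [5] / [7];  Q = [1, 4] / [2] / [3] / [5]
  Insert 2 (step 6): P = [2, 6] / [3] / [4] / [5] / [7];  Q = [1, 4] / [2] / [3] / [5] / [6]
  Insert 1 (step 7): P = [1, 6] / [2] / [3] / [4] / [5] / [7];  Q = [1, 4] / [2] / [3] / [5] / [6] / [7]
Final shape: (2, 1, 1, 1, 1, 1).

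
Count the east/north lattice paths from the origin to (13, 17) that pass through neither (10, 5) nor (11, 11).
Number of paths = 99229977

Inclusion–exclusion. Total paths: C(30, 13) = 119759850. Through P₁: C(15, 10)·C(15, 3) = 1366365. Through P₂: C(22, 11)·C(8, 2) = 19752096. Since P₁ is strictly southwest of P₂, a monotone path through both must visit P₁ then P₂; paths through both = C(15, 10)·C(7, 1)·C(8, 2) = 588588. Avoid both = 119759850 − 1366365 − 19752096 + 588588 = 99229977.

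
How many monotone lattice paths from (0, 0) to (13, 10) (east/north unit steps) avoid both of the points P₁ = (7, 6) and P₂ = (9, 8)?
Number of paths = 573496

Inclusion–exclusion. Total paths: C(23, 13) = 1144066. Through P₁: C(13, 7)·C(10, 6) = 360360. Through P₂: C(17, 9)·C(6, 4) = 364650. Since P₁ is strictly southwest of P₂, a monotone path through both must visit P₁ then P₂; paths through both = C(13, 7)·C(4, 2)·C(6, 4) = 154440. Avoid both = 1144066 − 360360 − 364650 + 154440 = 573496.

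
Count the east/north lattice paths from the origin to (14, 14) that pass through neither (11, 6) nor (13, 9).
Number of paths = 35832600

Inclusion–exclusion. Total paths: C(28, 14) = 40116600. Through P₁: C(17, 11)·C(11, 3) = 2042040. Through P₂: C(22, 13)·C(6, 1) = 2984520. Since P₁ is strictly southwest of P₂, a monotone path through both must visit P₁ then P₂; paths through both = C(17, 11)·C(5, 2)·C(6, 1) = 742560. Avoid both = 40116600 − 2042040 − 2984520 + 742560 = 35832600.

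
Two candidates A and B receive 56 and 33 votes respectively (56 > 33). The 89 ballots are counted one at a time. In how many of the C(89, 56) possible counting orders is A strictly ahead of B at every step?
Strict-lead orderings = 690997832121584923294998

Total orderings of the 89 votes with 56 for A: C(89, 56) = 2673861176470480790141514. By the Bertrand ballot formula (Cycle Lemma / reflection principle), the number of orderings in which A is strictly ahead of B throughout is (p − q)/(p + q) · C(p + q, p) = (56 − 33)/(56 + 33) · 2673861176470480790141514 = 690997832121584923294998.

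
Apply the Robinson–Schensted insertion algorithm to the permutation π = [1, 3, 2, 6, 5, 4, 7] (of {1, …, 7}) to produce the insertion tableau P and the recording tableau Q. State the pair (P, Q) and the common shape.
P = [1, 2, 4, 7] / [3, 5] / [6];  Q = [1, 2, 4, 7] / [3, 5] / [6];  common shape = (4, 2, 1)

Row-insert the values π_1, π_2, … into P one at a time, bumping the leftmost entry strictly greater than the inserted value down to the next row. The recording tableau Q records, in position (i, j), the step at which that cell was added to P.
  Insert 1 (step 1): P = [1];  Q = [1]
  Insert 3 (step 2): P = [1, 3];  Q = [1, 2]
  Insert 2 (step 3): P = [1, 2] / [3];  Q = [1, 2] / [3]
  Insert 6 (step 4): P = [1, 2, 6] / [3];  Q = [1, 2, 4] / [3]
  Insert 5 (step 5): P = [1, 2, 5] / [3, 6];  Q = [1, 2, 4] / [3, 5]
  Insert 4 (step 6): P = [1, 2, 4] / [3, 5] / [6];  Q = [1, 2, 4] / [3, 5] / [6]
  Insert 7 (step 7): P = [1, 2, 4, 7] / [3, 5] / [6];  Q = [1, 2, 4, 7] / [3, 5] / [6]
Final shape: (4, 2, 1).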